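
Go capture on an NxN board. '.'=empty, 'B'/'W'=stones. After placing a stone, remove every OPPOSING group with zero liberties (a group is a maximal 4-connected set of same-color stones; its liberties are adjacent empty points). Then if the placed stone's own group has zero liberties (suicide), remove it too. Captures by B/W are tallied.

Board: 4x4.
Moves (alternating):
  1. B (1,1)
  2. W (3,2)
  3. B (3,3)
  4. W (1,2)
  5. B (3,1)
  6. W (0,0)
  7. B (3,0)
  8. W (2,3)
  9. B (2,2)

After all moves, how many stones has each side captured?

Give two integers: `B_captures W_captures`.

Answer: 0 1

Derivation:
Move 1: B@(1,1) -> caps B=0 W=0
Move 2: W@(3,2) -> caps B=0 W=0
Move 3: B@(3,3) -> caps B=0 W=0
Move 4: W@(1,2) -> caps B=0 W=0
Move 5: B@(3,1) -> caps B=0 W=0
Move 6: W@(0,0) -> caps B=0 W=0
Move 7: B@(3,0) -> caps B=0 W=0
Move 8: W@(2,3) -> caps B=0 W=1
Move 9: B@(2,2) -> caps B=0 W=1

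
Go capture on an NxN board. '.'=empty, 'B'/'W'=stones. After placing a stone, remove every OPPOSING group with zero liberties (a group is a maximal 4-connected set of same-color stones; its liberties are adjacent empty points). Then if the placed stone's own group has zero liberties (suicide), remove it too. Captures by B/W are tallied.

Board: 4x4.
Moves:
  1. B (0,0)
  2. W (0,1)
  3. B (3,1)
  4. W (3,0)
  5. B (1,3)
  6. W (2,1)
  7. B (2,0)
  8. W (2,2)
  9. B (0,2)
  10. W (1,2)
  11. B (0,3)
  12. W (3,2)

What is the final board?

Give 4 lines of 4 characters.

Answer: BWBB
..WB
BWW.
.BW.

Derivation:
Move 1: B@(0,0) -> caps B=0 W=0
Move 2: W@(0,1) -> caps B=0 W=0
Move 3: B@(3,1) -> caps B=0 W=0
Move 4: W@(3,0) -> caps B=0 W=0
Move 5: B@(1,3) -> caps B=0 W=0
Move 6: W@(2,1) -> caps B=0 W=0
Move 7: B@(2,0) -> caps B=1 W=0
Move 8: W@(2,2) -> caps B=1 W=0
Move 9: B@(0,2) -> caps B=1 W=0
Move 10: W@(1,2) -> caps B=1 W=0
Move 11: B@(0,3) -> caps B=1 W=0
Move 12: W@(3,2) -> caps B=1 W=0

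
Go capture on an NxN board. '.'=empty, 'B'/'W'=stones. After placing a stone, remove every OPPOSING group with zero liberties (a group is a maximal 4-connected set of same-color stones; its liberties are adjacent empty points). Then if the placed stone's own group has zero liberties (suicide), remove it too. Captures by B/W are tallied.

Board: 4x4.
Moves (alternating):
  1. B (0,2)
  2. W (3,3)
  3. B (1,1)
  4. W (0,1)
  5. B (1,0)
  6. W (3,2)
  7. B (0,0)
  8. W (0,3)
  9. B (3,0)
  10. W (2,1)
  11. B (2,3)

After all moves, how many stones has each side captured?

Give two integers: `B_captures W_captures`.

Answer: 1 0

Derivation:
Move 1: B@(0,2) -> caps B=0 W=0
Move 2: W@(3,3) -> caps B=0 W=0
Move 3: B@(1,1) -> caps B=0 W=0
Move 4: W@(0,1) -> caps B=0 W=0
Move 5: B@(1,0) -> caps B=0 W=0
Move 6: W@(3,2) -> caps B=0 W=0
Move 7: B@(0,0) -> caps B=1 W=0
Move 8: W@(0,3) -> caps B=1 W=0
Move 9: B@(3,0) -> caps B=1 W=0
Move 10: W@(2,1) -> caps B=1 W=0
Move 11: B@(2,3) -> caps B=1 W=0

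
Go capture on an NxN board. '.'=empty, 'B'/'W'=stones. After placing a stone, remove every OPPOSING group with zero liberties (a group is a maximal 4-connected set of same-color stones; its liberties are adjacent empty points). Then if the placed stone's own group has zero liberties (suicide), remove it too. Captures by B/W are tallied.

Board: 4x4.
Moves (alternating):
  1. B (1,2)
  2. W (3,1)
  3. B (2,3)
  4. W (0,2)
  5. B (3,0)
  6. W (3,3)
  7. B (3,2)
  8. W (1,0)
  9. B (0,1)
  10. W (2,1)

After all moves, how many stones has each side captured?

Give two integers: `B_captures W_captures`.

Answer: 1 0

Derivation:
Move 1: B@(1,2) -> caps B=0 W=0
Move 2: W@(3,1) -> caps B=0 W=0
Move 3: B@(2,3) -> caps B=0 W=0
Move 4: W@(0,2) -> caps B=0 W=0
Move 5: B@(3,0) -> caps B=0 W=0
Move 6: W@(3,3) -> caps B=0 W=0
Move 7: B@(3,2) -> caps B=1 W=0
Move 8: W@(1,0) -> caps B=1 W=0
Move 9: B@(0,1) -> caps B=1 W=0
Move 10: W@(2,1) -> caps B=1 W=0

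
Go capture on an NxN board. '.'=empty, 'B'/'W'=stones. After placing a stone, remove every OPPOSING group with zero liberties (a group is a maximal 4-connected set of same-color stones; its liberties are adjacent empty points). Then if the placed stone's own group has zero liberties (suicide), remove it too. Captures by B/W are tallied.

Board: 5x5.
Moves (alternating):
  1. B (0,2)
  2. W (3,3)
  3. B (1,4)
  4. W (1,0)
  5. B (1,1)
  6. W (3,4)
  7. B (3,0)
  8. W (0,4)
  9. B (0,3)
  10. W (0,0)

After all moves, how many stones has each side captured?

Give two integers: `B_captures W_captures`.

Answer: 1 0

Derivation:
Move 1: B@(0,2) -> caps B=0 W=0
Move 2: W@(3,3) -> caps B=0 W=0
Move 3: B@(1,4) -> caps B=0 W=0
Move 4: W@(1,0) -> caps B=0 W=0
Move 5: B@(1,1) -> caps B=0 W=0
Move 6: W@(3,4) -> caps B=0 W=0
Move 7: B@(3,0) -> caps B=0 W=0
Move 8: W@(0,4) -> caps B=0 W=0
Move 9: B@(0,3) -> caps B=1 W=0
Move 10: W@(0,0) -> caps B=1 W=0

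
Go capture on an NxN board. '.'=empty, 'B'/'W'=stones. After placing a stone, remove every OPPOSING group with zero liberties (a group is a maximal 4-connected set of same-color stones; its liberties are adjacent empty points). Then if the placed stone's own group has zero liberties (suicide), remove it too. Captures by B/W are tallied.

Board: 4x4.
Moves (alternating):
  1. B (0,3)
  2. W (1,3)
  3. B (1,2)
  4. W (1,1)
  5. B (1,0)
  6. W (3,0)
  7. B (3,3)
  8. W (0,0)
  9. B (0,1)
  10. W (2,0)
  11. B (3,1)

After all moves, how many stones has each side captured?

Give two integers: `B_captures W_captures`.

Move 1: B@(0,3) -> caps B=0 W=0
Move 2: W@(1,3) -> caps B=0 W=0
Move 3: B@(1,2) -> caps B=0 W=0
Move 4: W@(1,1) -> caps B=0 W=0
Move 5: B@(1,0) -> caps B=0 W=0
Move 6: W@(3,0) -> caps B=0 W=0
Move 7: B@(3,3) -> caps B=0 W=0
Move 8: W@(0,0) -> caps B=0 W=0
Move 9: B@(0,1) -> caps B=1 W=0
Move 10: W@(2,0) -> caps B=1 W=0
Move 11: B@(3,1) -> caps B=1 W=0

Answer: 1 0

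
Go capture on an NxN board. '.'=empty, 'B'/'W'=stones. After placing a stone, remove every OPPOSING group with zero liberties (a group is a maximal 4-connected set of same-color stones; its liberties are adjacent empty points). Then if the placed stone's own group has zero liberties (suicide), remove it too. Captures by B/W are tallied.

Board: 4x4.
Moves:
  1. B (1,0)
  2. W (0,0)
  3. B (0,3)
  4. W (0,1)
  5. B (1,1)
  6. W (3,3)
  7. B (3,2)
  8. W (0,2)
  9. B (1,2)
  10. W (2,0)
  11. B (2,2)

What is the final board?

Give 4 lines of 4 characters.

Move 1: B@(1,0) -> caps B=0 W=0
Move 2: W@(0,0) -> caps B=0 W=0
Move 3: B@(0,3) -> caps B=0 W=0
Move 4: W@(0,1) -> caps B=0 W=0
Move 5: B@(1,1) -> caps B=0 W=0
Move 6: W@(3,3) -> caps B=0 W=0
Move 7: B@(3,2) -> caps B=0 W=0
Move 8: W@(0,2) -> caps B=0 W=0
Move 9: B@(1,2) -> caps B=3 W=0
Move 10: W@(2,0) -> caps B=3 W=0
Move 11: B@(2,2) -> caps B=3 W=0

Answer: ...B
BBB.
W.B.
..BW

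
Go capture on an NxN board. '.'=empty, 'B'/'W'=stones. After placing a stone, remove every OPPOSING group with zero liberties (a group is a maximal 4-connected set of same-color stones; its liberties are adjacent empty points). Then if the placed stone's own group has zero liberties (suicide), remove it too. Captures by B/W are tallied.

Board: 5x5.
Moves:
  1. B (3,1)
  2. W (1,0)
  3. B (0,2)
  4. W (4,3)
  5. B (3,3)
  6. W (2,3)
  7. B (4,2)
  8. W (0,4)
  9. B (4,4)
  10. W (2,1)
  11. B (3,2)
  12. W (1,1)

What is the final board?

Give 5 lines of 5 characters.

Move 1: B@(3,1) -> caps B=0 W=0
Move 2: W@(1,0) -> caps B=0 W=0
Move 3: B@(0,2) -> caps B=0 W=0
Move 4: W@(4,3) -> caps B=0 W=0
Move 5: B@(3,3) -> caps B=0 W=0
Move 6: W@(2,3) -> caps B=0 W=0
Move 7: B@(4,2) -> caps B=0 W=0
Move 8: W@(0,4) -> caps B=0 W=0
Move 9: B@(4,4) -> caps B=1 W=0
Move 10: W@(2,1) -> caps B=1 W=0
Move 11: B@(3,2) -> caps B=1 W=0
Move 12: W@(1,1) -> caps B=1 W=0

Answer: ..B.W
WW...
.W.W.
.BBB.
..B.B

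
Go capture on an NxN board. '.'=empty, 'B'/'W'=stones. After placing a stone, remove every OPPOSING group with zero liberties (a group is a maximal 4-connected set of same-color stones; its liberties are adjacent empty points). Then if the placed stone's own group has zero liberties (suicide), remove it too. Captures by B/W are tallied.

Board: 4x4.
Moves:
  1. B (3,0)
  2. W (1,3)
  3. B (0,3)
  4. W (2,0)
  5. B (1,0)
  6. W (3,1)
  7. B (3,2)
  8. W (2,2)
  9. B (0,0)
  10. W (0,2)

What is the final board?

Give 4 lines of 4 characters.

Answer: B.W.
B..W
W.W.
.WB.

Derivation:
Move 1: B@(3,0) -> caps B=0 W=0
Move 2: W@(1,3) -> caps B=0 W=0
Move 3: B@(0,3) -> caps B=0 W=0
Move 4: W@(2,0) -> caps B=0 W=0
Move 5: B@(1,0) -> caps B=0 W=0
Move 6: W@(3,1) -> caps B=0 W=1
Move 7: B@(3,2) -> caps B=0 W=1
Move 8: W@(2,2) -> caps B=0 W=1
Move 9: B@(0,0) -> caps B=0 W=1
Move 10: W@(0,2) -> caps B=0 W=2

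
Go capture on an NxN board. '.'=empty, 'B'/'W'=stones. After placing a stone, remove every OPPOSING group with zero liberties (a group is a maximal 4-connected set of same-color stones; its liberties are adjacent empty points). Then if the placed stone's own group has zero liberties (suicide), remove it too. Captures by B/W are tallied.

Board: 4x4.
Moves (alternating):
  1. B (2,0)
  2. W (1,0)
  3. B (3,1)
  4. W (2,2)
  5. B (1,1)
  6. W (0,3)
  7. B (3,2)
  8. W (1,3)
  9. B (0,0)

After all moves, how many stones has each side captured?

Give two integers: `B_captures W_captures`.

Answer: 1 0

Derivation:
Move 1: B@(2,0) -> caps B=0 W=0
Move 2: W@(1,0) -> caps B=0 W=0
Move 3: B@(3,1) -> caps B=0 W=0
Move 4: W@(2,2) -> caps B=0 W=0
Move 5: B@(1,1) -> caps B=0 W=0
Move 6: W@(0,3) -> caps B=0 W=0
Move 7: B@(3,2) -> caps B=0 W=0
Move 8: W@(1,3) -> caps B=0 W=0
Move 9: B@(0,0) -> caps B=1 W=0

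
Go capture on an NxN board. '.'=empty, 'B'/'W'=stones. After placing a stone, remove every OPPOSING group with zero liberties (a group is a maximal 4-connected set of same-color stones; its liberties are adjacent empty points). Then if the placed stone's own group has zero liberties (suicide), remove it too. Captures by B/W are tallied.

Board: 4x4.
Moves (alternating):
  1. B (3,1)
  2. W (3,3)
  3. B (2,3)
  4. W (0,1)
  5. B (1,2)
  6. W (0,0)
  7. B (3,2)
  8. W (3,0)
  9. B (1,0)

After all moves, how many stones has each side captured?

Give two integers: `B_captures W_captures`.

Answer: 1 0

Derivation:
Move 1: B@(3,1) -> caps B=0 W=0
Move 2: W@(3,3) -> caps B=0 W=0
Move 3: B@(2,3) -> caps B=0 W=0
Move 4: W@(0,1) -> caps B=0 W=0
Move 5: B@(1,2) -> caps B=0 W=0
Move 6: W@(0,0) -> caps B=0 W=0
Move 7: B@(3,2) -> caps B=1 W=0
Move 8: W@(3,0) -> caps B=1 W=0
Move 9: B@(1,0) -> caps B=1 W=0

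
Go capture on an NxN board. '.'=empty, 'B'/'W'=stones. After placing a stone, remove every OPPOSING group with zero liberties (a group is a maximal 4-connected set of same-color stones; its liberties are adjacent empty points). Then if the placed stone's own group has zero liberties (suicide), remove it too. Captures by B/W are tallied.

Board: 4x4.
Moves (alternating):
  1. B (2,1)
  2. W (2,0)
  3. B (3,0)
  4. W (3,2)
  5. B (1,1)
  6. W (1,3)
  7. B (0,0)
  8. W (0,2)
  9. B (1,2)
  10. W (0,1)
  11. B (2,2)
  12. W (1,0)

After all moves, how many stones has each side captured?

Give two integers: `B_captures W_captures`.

Answer: 0 1

Derivation:
Move 1: B@(2,1) -> caps B=0 W=0
Move 2: W@(2,0) -> caps B=0 W=0
Move 3: B@(3,0) -> caps B=0 W=0
Move 4: W@(3,2) -> caps B=0 W=0
Move 5: B@(1,1) -> caps B=0 W=0
Move 6: W@(1,3) -> caps B=0 W=0
Move 7: B@(0,0) -> caps B=0 W=0
Move 8: W@(0,2) -> caps B=0 W=0
Move 9: B@(1,2) -> caps B=0 W=0
Move 10: W@(0,1) -> caps B=0 W=0
Move 11: B@(2,2) -> caps B=0 W=0
Move 12: W@(1,0) -> caps B=0 W=1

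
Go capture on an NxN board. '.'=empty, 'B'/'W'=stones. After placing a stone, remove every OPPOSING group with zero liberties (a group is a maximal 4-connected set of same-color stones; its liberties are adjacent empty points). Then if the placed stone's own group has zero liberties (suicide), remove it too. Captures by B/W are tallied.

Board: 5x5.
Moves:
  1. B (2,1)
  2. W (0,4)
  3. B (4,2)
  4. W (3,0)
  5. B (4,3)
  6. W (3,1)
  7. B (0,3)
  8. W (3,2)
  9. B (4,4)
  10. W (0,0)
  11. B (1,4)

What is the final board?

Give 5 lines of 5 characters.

Move 1: B@(2,1) -> caps B=0 W=0
Move 2: W@(0,4) -> caps B=0 W=0
Move 3: B@(4,2) -> caps B=0 W=0
Move 4: W@(3,0) -> caps B=0 W=0
Move 5: B@(4,3) -> caps B=0 W=0
Move 6: W@(3,1) -> caps B=0 W=0
Move 7: B@(0,3) -> caps B=0 W=0
Move 8: W@(3,2) -> caps B=0 W=0
Move 9: B@(4,4) -> caps B=0 W=0
Move 10: W@(0,0) -> caps B=0 W=0
Move 11: B@(1,4) -> caps B=1 W=0

Answer: W..B.
....B
.B...
WWW..
..BBB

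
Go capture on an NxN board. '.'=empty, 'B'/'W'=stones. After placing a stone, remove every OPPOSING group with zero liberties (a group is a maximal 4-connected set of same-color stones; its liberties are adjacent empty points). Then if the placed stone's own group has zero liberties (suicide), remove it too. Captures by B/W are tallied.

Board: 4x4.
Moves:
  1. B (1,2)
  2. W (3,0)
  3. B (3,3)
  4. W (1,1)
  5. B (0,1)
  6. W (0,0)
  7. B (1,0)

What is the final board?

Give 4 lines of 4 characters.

Answer: .B..
BWB.
....
W..B

Derivation:
Move 1: B@(1,2) -> caps B=0 W=0
Move 2: W@(3,0) -> caps B=0 W=0
Move 3: B@(3,3) -> caps B=0 W=0
Move 4: W@(1,1) -> caps B=0 W=0
Move 5: B@(0,1) -> caps B=0 W=0
Move 6: W@(0,0) -> caps B=0 W=0
Move 7: B@(1,0) -> caps B=1 W=0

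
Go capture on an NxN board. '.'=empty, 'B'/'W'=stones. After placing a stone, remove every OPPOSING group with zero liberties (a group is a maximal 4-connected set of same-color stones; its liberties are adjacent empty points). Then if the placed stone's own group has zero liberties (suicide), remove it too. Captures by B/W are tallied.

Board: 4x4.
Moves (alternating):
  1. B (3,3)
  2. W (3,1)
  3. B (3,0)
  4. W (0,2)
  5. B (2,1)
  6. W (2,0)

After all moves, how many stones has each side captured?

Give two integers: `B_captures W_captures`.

Answer: 0 1

Derivation:
Move 1: B@(3,3) -> caps B=0 W=0
Move 2: W@(3,1) -> caps B=0 W=0
Move 3: B@(3,0) -> caps B=0 W=0
Move 4: W@(0,2) -> caps B=0 W=0
Move 5: B@(2,1) -> caps B=0 W=0
Move 6: W@(2,0) -> caps B=0 W=1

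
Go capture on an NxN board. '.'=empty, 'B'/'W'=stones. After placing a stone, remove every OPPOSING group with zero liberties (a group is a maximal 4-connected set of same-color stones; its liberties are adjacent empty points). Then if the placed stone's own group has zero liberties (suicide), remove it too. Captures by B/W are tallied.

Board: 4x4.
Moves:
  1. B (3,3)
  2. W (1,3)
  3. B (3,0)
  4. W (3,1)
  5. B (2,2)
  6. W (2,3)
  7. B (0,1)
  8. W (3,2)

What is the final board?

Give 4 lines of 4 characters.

Answer: .B..
...W
..BW
BWW.

Derivation:
Move 1: B@(3,3) -> caps B=0 W=0
Move 2: W@(1,3) -> caps B=0 W=0
Move 3: B@(3,0) -> caps B=0 W=0
Move 4: W@(3,1) -> caps B=0 W=0
Move 5: B@(2,2) -> caps B=0 W=0
Move 6: W@(2,3) -> caps B=0 W=0
Move 7: B@(0,1) -> caps B=0 W=0
Move 8: W@(3,2) -> caps B=0 W=1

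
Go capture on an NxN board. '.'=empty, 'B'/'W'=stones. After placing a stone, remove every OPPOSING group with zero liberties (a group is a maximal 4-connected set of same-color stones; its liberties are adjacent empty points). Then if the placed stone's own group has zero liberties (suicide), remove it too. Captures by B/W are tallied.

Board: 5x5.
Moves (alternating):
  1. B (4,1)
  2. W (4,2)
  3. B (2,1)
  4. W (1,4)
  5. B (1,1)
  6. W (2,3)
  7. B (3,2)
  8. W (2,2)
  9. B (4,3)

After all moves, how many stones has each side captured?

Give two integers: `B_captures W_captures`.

Answer: 1 0

Derivation:
Move 1: B@(4,1) -> caps B=0 W=0
Move 2: W@(4,2) -> caps B=0 W=0
Move 3: B@(2,1) -> caps B=0 W=0
Move 4: W@(1,4) -> caps B=0 W=0
Move 5: B@(1,1) -> caps B=0 W=0
Move 6: W@(2,3) -> caps B=0 W=0
Move 7: B@(3,2) -> caps B=0 W=0
Move 8: W@(2,2) -> caps B=0 W=0
Move 9: B@(4,3) -> caps B=1 W=0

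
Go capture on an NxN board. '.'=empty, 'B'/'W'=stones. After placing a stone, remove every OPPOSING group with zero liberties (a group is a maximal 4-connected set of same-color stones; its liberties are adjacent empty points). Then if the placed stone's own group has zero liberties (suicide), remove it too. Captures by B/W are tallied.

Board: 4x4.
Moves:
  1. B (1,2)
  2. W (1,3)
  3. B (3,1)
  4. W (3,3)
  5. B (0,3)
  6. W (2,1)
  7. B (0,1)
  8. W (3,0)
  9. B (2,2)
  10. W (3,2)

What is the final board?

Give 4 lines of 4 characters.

Answer: .B.B
..BW
.WB.
W.WW

Derivation:
Move 1: B@(1,2) -> caps B=0 W=0
Move 2: W@(1,3) -> caps B=0 W=0
Move 3: B@(3,1) -> caps B=0 W=0
Move 4: W@(3,3) -> caps B=0 W=0
Move 5: B@(0,3) -> caps B=0 W=0
Move 6: W@(2,1) -> caps B=0 W=0
Move 7: B@(0,1) -> caps B=0 W=0
Move 8: W@(3,0) -> caps B=0 W=0
Move 9: B@(2,2) -> caps B=0 W=0
Move 10: W@(3,2) -> caps B=0 W=1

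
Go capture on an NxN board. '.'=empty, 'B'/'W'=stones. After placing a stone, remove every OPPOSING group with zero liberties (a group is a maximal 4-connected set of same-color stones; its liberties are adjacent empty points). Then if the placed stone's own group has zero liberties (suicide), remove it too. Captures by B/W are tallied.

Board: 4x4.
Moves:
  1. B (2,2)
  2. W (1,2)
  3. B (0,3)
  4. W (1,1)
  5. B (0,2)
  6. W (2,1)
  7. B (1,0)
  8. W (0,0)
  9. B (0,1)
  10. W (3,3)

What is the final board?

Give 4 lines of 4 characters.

Move 1: B@(2,2) -> caps B=0 W=0
Move 2: W@(1,2) -> caps B=0 W=0
Move 3: B@(0,3) -> caps B=0 W=0
Move 4: W@(1,1) -> caps B=0 W=0
Move 5: B@(0,2) -> caps B=0 W=0
Move 6: W@(2,1) -> caps B=0 W=0
Move 7: B@(1,0) -> caps B=0 W=0
Move 8: W@(0,0) -> caps B=0 W=0
Move 9: B@(0,1) -> caps B=1 W=0
Move 10: W@(3,3) -> caps B=1 W=0

Answer: .BBB
BWW.
.WB.
...W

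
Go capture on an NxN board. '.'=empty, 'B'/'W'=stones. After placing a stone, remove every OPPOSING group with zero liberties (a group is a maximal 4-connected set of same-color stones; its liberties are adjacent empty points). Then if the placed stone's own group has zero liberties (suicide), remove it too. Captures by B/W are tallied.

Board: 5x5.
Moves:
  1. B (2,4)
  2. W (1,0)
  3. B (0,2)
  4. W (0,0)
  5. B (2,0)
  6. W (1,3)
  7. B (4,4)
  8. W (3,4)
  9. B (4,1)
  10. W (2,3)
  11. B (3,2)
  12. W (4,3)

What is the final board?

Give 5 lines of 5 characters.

Answer: W.B..
W..W.
B..WB
..B.W
.B.W.

Derivation:
Move 1: B@(2,4) -> caps B=0 W=0
Move 2: W@(1,0) -> caps B=0 W=0
Move 3: B@(0,2) -> caps B=0 W=0
Move 4: W@(0,0) -> caps B=0 W=0
Move 5: B@(2,0) -> caps B=0 W=0
Move 6: W@(1,3) -> caps B=0 W=0
Move 7: B@(4,4) -> caps B=0 W=0
Move 8: W@(3,4) -> caps B=0 W=0
Move 9: B@(4,1) -> caps B=0 W=0
Move 10: W@(2,3) -> caps B=0 W=0
Move 11: B@(3,2) -> caps B=0 W=0
Move 12: W@(4,3) -> caps B=0 W=1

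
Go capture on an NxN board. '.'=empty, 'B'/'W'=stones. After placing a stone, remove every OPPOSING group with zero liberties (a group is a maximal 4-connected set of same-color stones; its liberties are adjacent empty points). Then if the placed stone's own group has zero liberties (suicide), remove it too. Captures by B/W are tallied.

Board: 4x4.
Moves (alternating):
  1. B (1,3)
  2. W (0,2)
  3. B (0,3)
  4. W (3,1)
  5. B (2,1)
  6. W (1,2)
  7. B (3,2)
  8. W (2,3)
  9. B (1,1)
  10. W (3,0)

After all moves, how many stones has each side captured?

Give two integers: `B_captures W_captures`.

Move 1: B@(1,3) -> caps B=0 W=0
Move 2: W@(0,2) -> caps B=0 W=0
Move 3: B@(0,3) -> caps B=0 W=0
Move 4: W@(3,1) -> caps B=0 W=0
Move 5: B@(2,1) -> caps B=0 W=0
Move 6: W@(1,2) -> caps B=0 W=0
Move 7: B@(3,2) -> caps B=0 W=0
Move 8: W@(2,3) -> caps B=0 W=2
Move 9: B@(1,1) -> caps B=0 W=2
Move 10: W@(3,0) -> caps B=0 W=2

Answer: 0 2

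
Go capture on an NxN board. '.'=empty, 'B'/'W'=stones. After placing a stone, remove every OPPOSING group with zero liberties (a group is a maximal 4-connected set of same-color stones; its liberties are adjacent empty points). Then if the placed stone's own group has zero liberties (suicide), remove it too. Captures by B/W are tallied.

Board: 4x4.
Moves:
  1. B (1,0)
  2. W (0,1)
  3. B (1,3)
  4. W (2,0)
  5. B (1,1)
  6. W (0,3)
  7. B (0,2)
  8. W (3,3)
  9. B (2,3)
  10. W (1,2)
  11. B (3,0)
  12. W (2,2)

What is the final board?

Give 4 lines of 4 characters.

Move 1: B@(1,0) -> caps B=0 W=0
Move 2: W@(0,1) -> caps B=0 W=0
Move 3: B@(1,3) -> caps B=0 W=0
Move 4: W@(2,0) -> caps B=0 W=0
Move 5: B@(1,1) -> caps B=0 W=0
Move 6: W@(0,3) -> caps B=0 W=0
Move 7: B@(0,2) -> caps B=1 W=0
Move 8: W@(3,3) -> caps B=1 W=0
Move 9: B@(2,3) -> caps B=1 W=0
Move 10: W@(1,2) -> caps B=1 W=0
Move 11: B@(3,0) -> caps B=1 W=0
Move 12: W@(2,2) -> caps B=1 W=0

Answer: .WB.
BBWB
W.WB
B..W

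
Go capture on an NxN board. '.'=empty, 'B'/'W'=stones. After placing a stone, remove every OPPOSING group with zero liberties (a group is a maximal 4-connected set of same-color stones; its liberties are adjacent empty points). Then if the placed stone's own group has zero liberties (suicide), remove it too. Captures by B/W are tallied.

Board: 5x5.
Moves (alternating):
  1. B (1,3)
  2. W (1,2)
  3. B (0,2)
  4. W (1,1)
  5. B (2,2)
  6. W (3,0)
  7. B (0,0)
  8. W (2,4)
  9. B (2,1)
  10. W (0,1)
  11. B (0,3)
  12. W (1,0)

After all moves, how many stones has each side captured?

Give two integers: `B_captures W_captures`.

Answer: 0 1

Derivation:
Move 1: B@(1,3) -> caps B=0 W=0
Move 2: W@(1,2) -> caps B=0 W=0
Move 3: B@(0,2) -> caps B=0 W=0
Move 4: W@(1,1) -> caps B=0 W=0
Move 5: B@(2,2) -> caps B=0 W=0
Move 6: W@(3,0) -> caps B=0 W=0
Move 7: B@(0,0) -> caps B=0 W=0
Move 8: W@(2,4) -> caps B=0 W=0
Move 9: B@(2,1) -> caps B=0 W=0
Move 10: W@(0,1) -> caps B=0 W=0
Move 11: B@(0,3) -> caps B=0 W=0
Move 12: W@(1,0) -> caps B=0 W=1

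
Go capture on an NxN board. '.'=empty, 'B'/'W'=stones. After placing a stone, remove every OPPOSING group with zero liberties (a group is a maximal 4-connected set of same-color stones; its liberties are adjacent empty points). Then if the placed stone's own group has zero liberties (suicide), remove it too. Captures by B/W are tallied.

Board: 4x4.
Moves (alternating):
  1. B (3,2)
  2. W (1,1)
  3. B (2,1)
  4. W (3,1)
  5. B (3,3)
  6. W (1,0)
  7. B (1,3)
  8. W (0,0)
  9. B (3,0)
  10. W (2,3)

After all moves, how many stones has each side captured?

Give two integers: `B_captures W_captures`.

Move 1: B@(3,2) -> caps B=0 W=0
Move 2: W@(1,1) -> caps B=0 W=0
Move 3: B@(2,1) -> caps B=0 W=0
Move 4: W@(3,1) -> caps B=0 W=0
Move 5: B@(3,3) -> caps B=0 W=0
Move 6: W@(1,0) -> caps B=0 W=0
Move 7: B@(1,3) -> caps B=0 W=0
Move 8: W@(0,0) -> caps B=0 W=0
Move 9: B@(3,0) -> caps B=1 W=0
Move 10: W@(2,3) -> caps B=1 W=0

Answer: 1 0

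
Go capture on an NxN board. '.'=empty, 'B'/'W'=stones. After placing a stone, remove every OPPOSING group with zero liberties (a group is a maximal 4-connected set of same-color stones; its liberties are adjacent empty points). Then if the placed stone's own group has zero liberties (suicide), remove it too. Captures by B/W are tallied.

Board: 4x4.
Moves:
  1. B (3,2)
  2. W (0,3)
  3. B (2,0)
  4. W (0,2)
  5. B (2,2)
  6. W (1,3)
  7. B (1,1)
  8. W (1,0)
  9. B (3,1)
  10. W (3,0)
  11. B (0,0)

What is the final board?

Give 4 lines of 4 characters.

Answer: B.WW
.B.W
B.B.
.BB.

Derivation:
Move 1: B@(3,2) -> caps B=0 W=0
Move 2: W@(0,3) -> caps B=0 W=0
Move 3: B@(2,0) -> caps B=0 W=0
Move 4: W@(0,2) -> caps B=0 W=0
Move 5: B@(2,2) -> caps B=0 W=0
Move 6: W@(1,3) -> caps B=0 W=0
Move 7: B@(1,1) -> caps B=0 W=0
Move 8: W@(1,0) -> caps B=0 W=0
Move 9: B@(3,1) -> caps B=0 W=0
Move 10: W@(3,0) -> caps B=0 W=0
Move 11: B@(0,0) -> caps B=1 W=0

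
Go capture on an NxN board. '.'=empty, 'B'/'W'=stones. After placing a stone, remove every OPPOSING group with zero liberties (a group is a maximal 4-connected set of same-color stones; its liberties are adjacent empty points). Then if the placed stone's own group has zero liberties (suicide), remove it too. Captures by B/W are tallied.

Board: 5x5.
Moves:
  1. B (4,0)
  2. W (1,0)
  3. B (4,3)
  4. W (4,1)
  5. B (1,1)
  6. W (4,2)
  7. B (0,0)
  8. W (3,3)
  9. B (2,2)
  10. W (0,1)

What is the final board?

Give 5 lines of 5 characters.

Move 1: B@(4,0) -> caps B=0 W=0
Move 2: W@(1,0) -> caps B=0 W=0
Move 3: B@(4,3) -> caps B=0 W=0
Move 4: W@(4,1) -> caps B=0 W=0
Move 5: B@(1,1) -> caps B=0 W=0
Move 6: W@(4,2) -> caps B=0 W=0
Move 7: B@(0,0) -> caps B=0 W=0
Move 8: W@(3,3) -> caps B=0 W=0
Move 9: B@(2,2) -> caps B=0 W=0
Move 10: W@(0,1) -> caps B=0 W=1

Answer: .W...
WB...
..B..
...W.
BWWB.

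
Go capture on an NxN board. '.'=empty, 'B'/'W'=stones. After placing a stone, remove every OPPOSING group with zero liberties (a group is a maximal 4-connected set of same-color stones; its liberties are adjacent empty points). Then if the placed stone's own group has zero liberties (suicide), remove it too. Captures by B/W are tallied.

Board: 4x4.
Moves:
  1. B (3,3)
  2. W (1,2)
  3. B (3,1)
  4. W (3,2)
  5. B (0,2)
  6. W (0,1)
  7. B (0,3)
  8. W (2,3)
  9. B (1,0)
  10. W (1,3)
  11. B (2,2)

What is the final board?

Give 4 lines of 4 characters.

Move 1: B@(3,3) -> caps B=0 W=0
Move 2: W@(1,2) -> caps B=0 W=0
Move 3: B@(3,1) -> caps B=0 W=0
Move 4: W@(3,2) -> caps B=0 W=0
Move 5: B@(0,2) -> caps B=0 W=0
Move 6: W@(0,1) -> caps B=0 W=0
Move 7: B@(0,3) -> caps B=0 W=0
Move 8: W@(2,3) -> caps B=0 W=1
Move 9: B@(1,0) -> caps B=0 W=1
Move 10: W@(1,3) -> caps B=0 W=3
Move 11: B@(2,2) -> caps B=0 W=3

Answer: .W..
B.WW
..BW
.BW.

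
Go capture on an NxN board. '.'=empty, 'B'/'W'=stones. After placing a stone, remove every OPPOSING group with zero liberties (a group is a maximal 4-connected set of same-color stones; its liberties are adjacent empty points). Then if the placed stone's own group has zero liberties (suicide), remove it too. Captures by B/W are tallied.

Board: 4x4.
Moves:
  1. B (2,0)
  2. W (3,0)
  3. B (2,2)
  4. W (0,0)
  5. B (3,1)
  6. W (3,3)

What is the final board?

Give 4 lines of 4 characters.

Move 1: B@(2,0) -> caps B=0 W=0
Move 2: W@(3,0) -> caps B=0 W=0
Move 3: B@(2,2) -> caps B=0 W=0
Move 4: W@(0,0) -> caps B=0 W=0
Move 5: B@(3,1) -> caps B=1 W=0
Move 6: W@(3,3) -> caps B=1 W=0

Answer: W...
....
B.B.
.B.W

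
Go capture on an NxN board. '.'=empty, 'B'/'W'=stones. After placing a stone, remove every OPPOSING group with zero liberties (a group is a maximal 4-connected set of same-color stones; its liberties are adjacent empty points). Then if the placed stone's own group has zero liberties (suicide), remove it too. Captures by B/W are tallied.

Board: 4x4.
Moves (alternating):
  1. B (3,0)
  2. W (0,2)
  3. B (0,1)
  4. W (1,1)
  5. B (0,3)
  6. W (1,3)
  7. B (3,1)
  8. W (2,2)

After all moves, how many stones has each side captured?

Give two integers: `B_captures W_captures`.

Answer: 0 1

Derivation:
Move 1: B@(3,0) -> caps B=0 W=0
Move 2: W@(0,2) -> caps B=0 W=0
Move 3: B@(0,1) -> caps B=0 W=0
Move 4: W@(1,1) -> caps B=0 W=0
Move 5: B@(0,3) -> caps B=0 W=0
Move 6: W@(1,3) -> caps B=0 W=1
Move 7: B@(3,1) -> caps B=0 W=1
Move 8: W@(2,2) -> caps B=0 W=1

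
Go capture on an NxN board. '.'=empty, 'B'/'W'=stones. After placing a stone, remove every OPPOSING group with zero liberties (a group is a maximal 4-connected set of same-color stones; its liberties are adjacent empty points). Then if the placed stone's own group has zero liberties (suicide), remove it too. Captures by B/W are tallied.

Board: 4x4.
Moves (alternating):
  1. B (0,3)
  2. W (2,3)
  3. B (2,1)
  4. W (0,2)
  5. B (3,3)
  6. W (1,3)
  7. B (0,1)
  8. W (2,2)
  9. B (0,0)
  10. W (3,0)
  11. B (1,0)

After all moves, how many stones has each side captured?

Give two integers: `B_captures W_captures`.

Answer: 0 1

Derivation:
Move 1: B@(0,3) -> caps B=0 W=0
Move 2: W@(2,3) -> caps B=0 W=0
Move 3: B@(2,1) -> caps B=0 W=0
Move 4: W@(0,2) -> caps B=0 W=0
Move 5: B@(3,3) -> caps B=0 W=0
Move 6: W@(1,3) -> caps B=0 W=1
Move 7: B@(0,1) -> caps B=0 W=1
Move 8: W@(2,2) -> caps B=0 W=1
Move 9: B@(0,0) -> caps B=0 W=1
Move 10: W@(3,0) -> caps B=0 W=1
Move 11: B@(1,0) -> caps B=0 W=1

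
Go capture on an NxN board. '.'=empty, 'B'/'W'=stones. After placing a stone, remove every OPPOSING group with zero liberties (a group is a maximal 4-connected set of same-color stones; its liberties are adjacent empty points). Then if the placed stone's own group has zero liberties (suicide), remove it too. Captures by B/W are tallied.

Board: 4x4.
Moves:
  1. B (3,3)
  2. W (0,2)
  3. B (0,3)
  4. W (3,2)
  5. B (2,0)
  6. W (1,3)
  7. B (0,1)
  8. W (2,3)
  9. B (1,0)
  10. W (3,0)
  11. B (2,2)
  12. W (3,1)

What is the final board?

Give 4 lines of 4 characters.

Move 1: B@(3,3) -> caps B=0 W=0
Move 2: W@(0,2) -> caps B=0 W=0
Move 3: B@(0,3) -> caps B=0 W=0
Move 4: W@(3,2) -> caps B=0 W=0
Move 5: B@(2,0) -> caps B=0 W=0
Move 6: W@(1,3) -> caps B=0 W=1
Move 7: B@(0,1) -> caps B=0 W=1
Move 8: W@(2,3) -> caps B=0 W=2
Move 9: B@(1,0) -> caps B=0 W=2
Move 10: W@(3,0) -> caps B=0 W=2
Move 11: B@(2,2) -> caps B=0 W=2
Move 12: W@(3,1) -> caps B=0 W=2

Answer: .BW.
B..W
B.BW
WWW.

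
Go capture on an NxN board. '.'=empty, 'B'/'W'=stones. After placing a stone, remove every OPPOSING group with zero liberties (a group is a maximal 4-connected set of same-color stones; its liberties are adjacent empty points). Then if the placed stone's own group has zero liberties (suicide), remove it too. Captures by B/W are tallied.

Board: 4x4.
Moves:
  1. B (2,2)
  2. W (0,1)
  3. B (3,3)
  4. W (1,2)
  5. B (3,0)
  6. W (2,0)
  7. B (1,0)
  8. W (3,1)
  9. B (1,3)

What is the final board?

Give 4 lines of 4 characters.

Move 1: B@(2,2) -> caps B=0 W=0
Move 2: W@(0,1) -> caps B=0 W=0
Move 3: B@(3,3) -> caps B=0 W=0
Move 4: W@(1,2) -> caps B=0 W=0
Move 5: B@(3,0) -> caps B=0 W=0
Move 6: W@(2,0) -> caps B=0 W=0
Move 7: B@(1,0) -> caps B=0 W=0
Move 8: W@(3,1) -> caps B=0 W=1
Move 9: B@(1,3) -> caps B=0 W=1

Answer: .W..
B.WB
W.B.
.W.B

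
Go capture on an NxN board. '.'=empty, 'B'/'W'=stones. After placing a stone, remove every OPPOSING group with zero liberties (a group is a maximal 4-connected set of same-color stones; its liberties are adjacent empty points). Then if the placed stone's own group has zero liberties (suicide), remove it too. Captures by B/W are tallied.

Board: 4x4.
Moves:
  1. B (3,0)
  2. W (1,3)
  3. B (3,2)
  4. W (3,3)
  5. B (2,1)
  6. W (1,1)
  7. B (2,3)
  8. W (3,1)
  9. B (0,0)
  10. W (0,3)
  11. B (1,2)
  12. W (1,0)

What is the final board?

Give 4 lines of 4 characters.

Answer: B..W
WWBW
.B.B
B.B.

Derivation:
Move 1: B@(3,0) -> caps B=0 W=0
Move 2: W@(1,3) -> caps B=0 W=0
Move 3: B@(3,2) -> caps B=0 W=0
Move 4: W@(3,3) -> caps B=0 W=0
Move 5: B@(2,1) -> caps B=0 W=0
Move 6: W@(1,1) -> caps B=0 W=0
Move 7: B@(2,3) -> caps B=1 W=0
Move 8: W@(3,1) -> caps B=1 W=0
Move 9: B@(0,0) -> caps B=1 W=0
Move 10: W@(0,3) -> caps B=1 W=0
Move 11: B@(1,2) -> caps B=1 W=0
Move 12: W@(1,0) -> caps B=1 W=0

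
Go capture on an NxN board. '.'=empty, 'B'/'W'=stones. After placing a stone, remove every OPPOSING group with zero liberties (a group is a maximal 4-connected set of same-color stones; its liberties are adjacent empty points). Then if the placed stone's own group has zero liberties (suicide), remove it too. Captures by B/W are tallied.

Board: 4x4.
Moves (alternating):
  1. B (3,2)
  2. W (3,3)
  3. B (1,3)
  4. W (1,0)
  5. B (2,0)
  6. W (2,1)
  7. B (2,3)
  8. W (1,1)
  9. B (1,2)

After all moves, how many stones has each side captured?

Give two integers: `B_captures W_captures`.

Move 1: B@(3,2) -> caps B=0 W=0
Move 2: W@(3,3) -> caps B=0 W=0
Move 3: B@(1,3) -> caps B=0 W=0
Move 4: W@(1,0) -> caps B=0 W=0
Move 5: B@(2,0) -> caps B=0 W=0
Move 6: W@(2,1) -> caps B=0 W=0
Move 7: B@(2,3) -> caps B=1 W=0
Move 8: W@(1,1) -> caps B=1 W=0
Move 9: B@(1,2) -> caps B=1 W=0

Answer: 1 0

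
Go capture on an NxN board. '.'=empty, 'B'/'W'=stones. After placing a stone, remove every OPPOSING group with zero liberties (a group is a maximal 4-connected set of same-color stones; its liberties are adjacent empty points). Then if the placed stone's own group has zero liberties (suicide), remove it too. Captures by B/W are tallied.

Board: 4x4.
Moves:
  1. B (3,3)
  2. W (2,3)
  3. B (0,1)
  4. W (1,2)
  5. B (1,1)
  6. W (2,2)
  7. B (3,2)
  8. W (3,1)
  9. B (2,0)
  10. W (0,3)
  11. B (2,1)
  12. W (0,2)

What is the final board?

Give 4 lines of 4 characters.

Answer: .BWW
.BW.
BBWW
.W..

Derivation:
Move 1: B@(3,3) -> caps B=0 W=0
Move 2: W@(2,3) -> caps B=0 W=0
Move 3: B@(0,1) -> caps B=0 W=0
Move 4: W@(1,2) -> caps B=0 W=0
Move 5: B@(1,1) -> caps B=0 W=0
Move 6: W@(2,2) -> caps B=0 W=0
Move 7: B@(3,2) -> caps B=0 W=0
Move 8: W@(3,1) -> caps B=0 W=2
Move 9: B@(2,0) -> caps B=0 W=2
Move 10: W@(0,3) -> caps B=0 W=2
Move 11: B@(2,1) -> caps B=0 W=2
Move 12: W@(0,2) -> caps B=0 W=2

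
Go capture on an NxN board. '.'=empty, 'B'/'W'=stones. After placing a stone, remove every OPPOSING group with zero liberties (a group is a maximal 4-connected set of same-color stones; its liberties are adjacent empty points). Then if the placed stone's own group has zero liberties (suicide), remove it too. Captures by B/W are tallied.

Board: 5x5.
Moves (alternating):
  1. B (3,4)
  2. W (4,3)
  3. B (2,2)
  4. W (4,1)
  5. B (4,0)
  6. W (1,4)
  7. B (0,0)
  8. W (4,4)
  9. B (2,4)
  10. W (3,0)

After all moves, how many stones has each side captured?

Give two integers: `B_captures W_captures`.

Answer: 0 1

Derivation:
Move 1: B@(3,4) -> caps B=0 W=0
Move 2: W@(4,3) -> caps B=0 W=0
Move 3: B@(2,2) -> caps B=0 W=0
Move 4: W@(4,1) -> caps B=0 W=0
Move 5: B@(4,0) -> caps B=0 W=0
Move 6: W@(1,4) -> caps B=0 W=0
Move 7: B@(0,0) -> caps B=0 W=0
Move 8: W@(4,4) -> caps B=0 W=0
Move 9: B@(2,4) -> caps B=0 W=0
Move 10: W@(3,0) -> caps B=0 W=1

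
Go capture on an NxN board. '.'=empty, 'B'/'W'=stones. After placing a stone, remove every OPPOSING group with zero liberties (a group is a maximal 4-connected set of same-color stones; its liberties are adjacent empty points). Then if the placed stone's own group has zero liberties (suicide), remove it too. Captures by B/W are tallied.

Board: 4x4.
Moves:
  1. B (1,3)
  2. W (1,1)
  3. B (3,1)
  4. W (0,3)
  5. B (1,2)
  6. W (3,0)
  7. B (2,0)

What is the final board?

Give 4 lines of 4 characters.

Answer: ...W
.WBB
B...
.B..

Derivation:
Move 1: B@(1,3) -> caps B=0 W=0
Move 2: W@(1,1) -> caps B=0 W=0
Move 3: B@(3,1) -> caps B=0 W=0
Move 4: W@(0,3) -> caps B=0 W=0
Move 5: B@(1,2) -> caps B=0 W=0
Move 6: W@(3,0) -> caps B=0 W=0
Move 7: B@(2,0) -> caps B=1 W=0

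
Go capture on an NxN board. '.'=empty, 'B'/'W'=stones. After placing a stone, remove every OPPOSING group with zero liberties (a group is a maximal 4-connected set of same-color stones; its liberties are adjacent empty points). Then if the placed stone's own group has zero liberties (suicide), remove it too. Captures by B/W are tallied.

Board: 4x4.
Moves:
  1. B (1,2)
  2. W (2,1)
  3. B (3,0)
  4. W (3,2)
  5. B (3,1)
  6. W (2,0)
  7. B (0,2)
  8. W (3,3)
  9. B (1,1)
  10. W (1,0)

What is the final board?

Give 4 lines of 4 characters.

Move 1: B@(1,2) -> caps B=0 W=0
Move 2: W@(2,1) -> caps B=0 W=0
Move 3: B@(3,0) -> caps B=0 W=0
Move 4: W@(3,2) -> caps B=0 W=0
Move 5: B@(3,1) -> caps B=0 W=0
Move 6: W@(2,0) -> caps B=0 W=2
Move 7: B@(0,2) -> caps B=0 W=2
Move 8: W@(3,3) -> caps B=0 W=2
Move 9: B@(1,1) -> caps B=0 W=2
Move 10: W@(1,0) -> caps B=0 W=2

Answer: ..B.
WBB.
WW..
..WW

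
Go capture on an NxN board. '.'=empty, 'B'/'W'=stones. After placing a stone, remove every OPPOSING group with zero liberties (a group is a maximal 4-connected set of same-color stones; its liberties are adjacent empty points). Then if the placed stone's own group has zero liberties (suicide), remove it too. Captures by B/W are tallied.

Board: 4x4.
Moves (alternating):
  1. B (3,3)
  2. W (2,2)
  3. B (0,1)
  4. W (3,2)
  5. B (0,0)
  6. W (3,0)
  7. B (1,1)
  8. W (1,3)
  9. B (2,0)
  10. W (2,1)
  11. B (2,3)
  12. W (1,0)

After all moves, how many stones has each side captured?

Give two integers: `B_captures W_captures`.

Move 1: B@(3,3) -> caps B=0 W=0
Move 2: W@(2,2) -> caps B=0 W=0
Move 3: B@(0,1) -> caps B=0 W=0
Move 4: W@(3,2) -> caps B=0 W=0
Move 5: B@(0,0) -> caps B=0 W=0
Move 6: W@(3,0) -> caps B=0 W=0
Move 7: B@(1,1) -> caps B=0 W=0
Move 8: W@(1,3) -> caps B=0 W=0
Move 9: B@(2,0) -> caps B=0 W=0
Move 10: W@(2,1) -> caps B=0 W=0
Move 11: B@(2,3) -> caps B=0 W=0
Move 12: W@(1,0) -> caps B=0 W=1

Answer: 0 1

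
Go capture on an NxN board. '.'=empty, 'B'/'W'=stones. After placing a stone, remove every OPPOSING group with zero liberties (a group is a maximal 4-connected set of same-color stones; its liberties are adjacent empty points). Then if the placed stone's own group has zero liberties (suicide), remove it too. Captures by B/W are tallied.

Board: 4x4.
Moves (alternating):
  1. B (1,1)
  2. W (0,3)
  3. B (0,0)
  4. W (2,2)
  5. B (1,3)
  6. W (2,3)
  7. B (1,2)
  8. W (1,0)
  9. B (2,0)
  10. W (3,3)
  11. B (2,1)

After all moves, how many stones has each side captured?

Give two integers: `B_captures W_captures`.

Answer: 1 0

Derivation:
Move 1: B@(1,1) -> caps B=0 W=0
Move 2: W@(0,3) -> caps B=0 W=0
Move 3: B@(0,0) -> caps B=0 W=0
Move 4: W@(2,2) -> caps B=0 W=0
Move 5: B@(1,3) -> caps B=0 W=0
Move 6: W@(2,3) -> caps B=0 W=0
Move 7: B@(1,2) -> caps B=0 W=0
Move 8: W@(1,0) -> caps B=0 W=0
Move 9: B@(2,0) -> caps B=1 W=0
Move 10: W@(3,3) -> caps B=1 W=0
Move 11: B@(2,1) -> caps B=1 W=0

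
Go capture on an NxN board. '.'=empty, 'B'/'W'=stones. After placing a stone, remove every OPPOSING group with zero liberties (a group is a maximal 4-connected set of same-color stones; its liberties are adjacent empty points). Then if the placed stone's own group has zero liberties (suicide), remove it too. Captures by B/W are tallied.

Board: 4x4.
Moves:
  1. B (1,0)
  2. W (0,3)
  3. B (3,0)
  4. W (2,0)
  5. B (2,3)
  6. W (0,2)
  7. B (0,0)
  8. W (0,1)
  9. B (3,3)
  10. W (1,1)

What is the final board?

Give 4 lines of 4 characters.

Answer: .WWW
.W..
W..B
B..B

Derivation:
Move 1: B@(1,0) -> caps B=0 W=0
Move 2: W@(0,3) -> caps B=0 W=0
Move 3: B@(3,0) -> caps B=0 W=0
Move 4: W@(2,0) -> caps B=0 W=0
Move 5: B@(2,3) -> caps B=0 W=0
Move 6: W@(0,2) -> caps B=0 W=0
Move 7: B@(0,0) -> caps B=0 W=0
Move 8: W@(0,1) -> caps B=0 W=0
Move 9: B@(3,3) -> caps B=0 W=0
Move 10: W@(1,1) -> caps B=0 W=2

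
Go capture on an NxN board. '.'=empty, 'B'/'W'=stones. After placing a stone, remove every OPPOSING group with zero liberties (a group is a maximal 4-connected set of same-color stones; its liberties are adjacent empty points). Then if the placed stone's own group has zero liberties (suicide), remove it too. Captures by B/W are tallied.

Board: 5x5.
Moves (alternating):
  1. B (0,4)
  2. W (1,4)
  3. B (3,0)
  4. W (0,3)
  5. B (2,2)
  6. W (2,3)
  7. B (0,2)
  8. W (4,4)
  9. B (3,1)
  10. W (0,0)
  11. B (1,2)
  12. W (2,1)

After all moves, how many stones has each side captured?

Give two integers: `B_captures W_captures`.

Answer: 0 1

Derivation:
Move 1: B@(0,4) -> caps B=0 W=0
Move 2: W@(1,4) -> caps B=0 W=0
Move 3: B@(3,0) -> caps B=0 W=0
Move 4: W@(0,3) -> caps B=0 W=1
Move 5: B@(2,2) -> caps B=0 W=1
Move 6: W@(2,3) -> caps B=0 W=1
Move 7: B@(0,2) -> caps B=0 W=1
Move 8: W@(4,4) -> caps B=0 W=1
Move 9: B@(3,1) -> caps B=0 W=1
Move 10: W@(0,0) -> caps B=0 W=1
Move 11: B@(1,2) -> caps B=0 W=1
Move 12: W@(2,1) -> caps B=0 W=1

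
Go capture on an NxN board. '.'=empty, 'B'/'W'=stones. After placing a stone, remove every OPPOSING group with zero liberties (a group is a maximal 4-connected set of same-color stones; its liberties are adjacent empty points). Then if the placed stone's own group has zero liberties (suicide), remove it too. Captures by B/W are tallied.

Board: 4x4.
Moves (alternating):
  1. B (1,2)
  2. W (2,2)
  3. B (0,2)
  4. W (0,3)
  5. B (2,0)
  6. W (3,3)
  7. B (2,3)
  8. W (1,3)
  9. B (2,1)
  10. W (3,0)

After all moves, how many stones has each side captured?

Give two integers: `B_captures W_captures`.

Answer: 0 1

Derivation:
Move 1: B@(1,2) -> caps B=0 W=0
Move 2: W@(2,2) -> caps B=0 W=0
Move 3: B@(0,2) -> caps B=0 W=0
Move 4: W@(0,3) -> caps B=0 W=0
Move 5: B@(2,0) -> caps B=0 W=0
Move 6: W@(3,3) -> caps B=0 W=0
Move 7: B@(2,3) -> caps B=0 W=0
Move 8: W@(1,3) -> caps B=0 W=1
Move 9: B@(2,1) -> caps B=0 W=1
Move 10: W@(3,0) -> caps B=0 W=1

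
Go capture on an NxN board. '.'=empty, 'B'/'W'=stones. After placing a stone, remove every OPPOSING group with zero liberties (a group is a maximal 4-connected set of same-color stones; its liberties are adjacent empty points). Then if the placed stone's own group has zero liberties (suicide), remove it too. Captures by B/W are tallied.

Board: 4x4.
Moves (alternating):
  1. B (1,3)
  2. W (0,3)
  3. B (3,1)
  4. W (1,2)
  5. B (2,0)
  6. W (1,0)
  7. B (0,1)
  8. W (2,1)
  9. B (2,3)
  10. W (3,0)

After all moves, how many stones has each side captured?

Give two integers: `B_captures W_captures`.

Move 1: B@(1,3) -> caps B=0 W=0
Move 2: W@(0,3) -> caps B=0 W=0
Move 3: B@(3,1) -> caps B=0 W=0
Move 4: W@(1,2) -> caps B=0 W=0
Move 5: B@(2,0) -> caps B=0 W=0
Move 6: W@(1,0) -> caps B=0 W=0
Move 7: B@(0,1) -> caps B=0 W=0
Move 8: W@(2,1) -> caps B=0 W=0
Move 9: B@(2,3) -> caps B=0 W=0
Move 10: W@(3,0) -> caps B=0 W=1

Answer: 0 1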